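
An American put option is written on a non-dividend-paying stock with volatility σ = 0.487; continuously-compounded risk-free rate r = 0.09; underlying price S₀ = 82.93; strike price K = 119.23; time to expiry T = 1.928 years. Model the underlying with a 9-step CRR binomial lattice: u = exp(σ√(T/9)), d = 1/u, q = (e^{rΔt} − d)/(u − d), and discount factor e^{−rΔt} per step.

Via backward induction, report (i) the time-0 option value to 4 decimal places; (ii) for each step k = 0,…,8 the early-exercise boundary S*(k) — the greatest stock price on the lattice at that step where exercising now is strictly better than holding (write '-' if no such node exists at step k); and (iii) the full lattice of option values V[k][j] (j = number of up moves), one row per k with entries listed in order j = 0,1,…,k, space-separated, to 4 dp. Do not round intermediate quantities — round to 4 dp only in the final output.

params: Δt=0.21422 u=1.25283 d=0.79819 q=0.48671 e^(-rΔt)=0.98090
t_9 payoffs: 108.3235 102.1113 92.3609 77.0568 53.0358 15.3329 0.0000 0.0000 0.0000 0.0000
t_8: node(8,0) S=13.6640 payoff=105.5660 vs cont=103.2892 → 105.5660 [stop]  node(8,1) S=21.4468 payoff=97.7832 vs cont=95.5065 → 97.7832 [stop]  node(8,2) S=33.6624 payoff=85.5676 vs cont=83.2909 → 85.5676 [stop]  node(8,3) S=52.8358 payoff=66.3942 vs cont=64.1174 → 66.3942 [stop]  node(8,4) S=82.9300 payoff=36.3000 vs cont=34.0233 → 36.3000 [stop]  node(8,5) S=130.1652 payoff=0.0000 vs cont=7.7200 → 7.7200 [wait]  node(8,6) S=204.3046 payoff=0.0000 vs cont=0.0000 → 0.0000 [wait]  node(8,7) S=320.6723 payoff=0.0000 vs cont=0.0000 → 0.0000 [wait]  node(8,8) S=503.3205 payoff=0.0000 vs cont=0.0000 → 0.0000 [wait]  ⇒ S*(8)=82.9300
t_7: node(7,0) S=17.1187 payoff=102.1113 vs cont=99.8346 → 102.1113 [stop]  node(7,1) S=26.8691 payoff=92.3609 vs cont=90.0841 → 92.3609 [stop]  node(7,2) S=42.1732 payoff=77.0568 vs cont=74.7800 → 77.0568 [stop]  node(7,3) S=66.1942 payoff=53.0358 vs cont=50.7590 → 53.0358 [stop]  node(7,4) S=103.8971 payoff=15.3329 vs cont=21.9624 → 21.9624 [wait]  node(7,5) S=163.0747 payoff=0.0000 vs cont=3.8870 → 3.8870 [wait]  node(7,6) S=255.9586 payoff=0.0000 vs cont=0.0000 → 0.0000 [wait]  node(7,7) S=401.7474 payoff=0.0000 vs cont=0.0000 → 0.0000 [wait]  ⇒ S*(7)=66.1942
t_6: node(6,0) S=21.4468 payoff=97.7832 vs cont=95.5065 → 97.7832 [stop]  node(6,1) S=33.6624 payoff=85.5676 vs cont=83.2909 → 85.5676 [stop]  node(6,2) S=52.8358 payoff=66.3942 vs cont=64.1174 → 66.3942 [stop]  node(6,3) S=82.9300 payoff=36.3000 vs cont=37.1883 → 37.1883 [wait]  node(6,4) S=130.1652 payoff=0.0000 vs cont=12.9136 → 12.9136 [wait]  node(6,5) S=204.3046 payoff=0.0000 vs cont=1.9571 → 1.9571 [wait]  node(6,6) S=320.6723 payoff=0.0000 vs cont=0.0000 → 0.0000 [wait]  ⇒ S*(6)=52.8358
t_5: node(5,0) S=26.8691 payoff=92.3609 vs cont=90.0841 → 92.3609 [stop]  node(5,1) S=42.1732 payoff=77.0568 vs cont=74.7800 → 77.0568 [stop]  node(5,2) S=66.1942 payoff=53.0358 vs cont=51.1831 → 53.0358 [stop]  node(5,3) S=103.8971 payoff=15.3329 vs cont=24.8891 → 24.8891 [wait]  node(5,4) S=163.0747 payoff=0.0000 vs cont=7.4362 → 7.4362 [wait]  node(5,5) S=255.9586 payoff=0.0000 vs cont=0.9854 → 0.9854 [wait]  ⇒ S*(5)=66.1942
t_4: node(4,0) S=33.6624 payoff=85.5676 vs cont=83.2909 → 85.5676 [stop]  node(4,1) S=52.8358 payoff=66.3942 vs cont=64.1174 → 66.3942 [stop]  node(4,2) S=82.9300 payoff=36.3000 vs cont=38.5855 → 38.5855 [wait]  node(4,3) S=130.1652 payoff=0.0000 vs cont=16.0817 → 16.0817 [wait]  node(4,4) S=204.3046 payoff=0.0000 vs cont=4.2145 → 4.2145 [wait]  ⇒ S*(4)=52.8358
t_3: node(3,0) S=42.1732 payoff=77.0568 vs cont=74.7800 → 77.0568 [stop]  node(3,1) S=66.1942 payoff=53.0358 vs cont=51.8502 → 53.0358 [stop]  node(3,2) S=103.8971 payoff=15.3329 vs cont=27.1051 → 27.1051 [wait]  node(3,3) S=163.0747 payoff=0.0000 vs cont=10.1091 → 10.1091 [wait]  ⇒ S*(3)=66.1942
t_2: node(2,0) S=52.8358 payoff=66.3942 vs cont=64.1174 → 66.3942 [stop]  node(2,1) S=82.9300 payoff=36.3000 vs cont=39.6434 → 39.6434 [wait]  node(2,2) S=130.1652 payoff=0.0000 vs cont=18.4734 → 18.4734 [wait]  ⇒ S*(2)=52.8358
t_1: node(1,0) S=66.1942 payoff=53.0358 vs cont=52.3552 → 53.0358 [stop]  node(1,1) S=103.8971 payoff=15.3329 vs cont=28.7796 → 28.7796 [wait]  ⇒ S*(1)=66.1942
t_0: node(0,0) S=82.9300 payoff=36.3000 vs cont=40.4429 → 40.4429 [wait]  ⇒ S*(0)=-

price = 40.4429
boundary = - 66.1942 52.8358 66.1942 52.8358 66.1942 52.8358 66.1942 82.9300
tree:
40.4429
53.0358 28.7796
66.3942 39.6434 18.4734
77.0568 53.0358 27.1051 10.1091
85.5676 66.3942 38.5855 16.0817 4.2145
92.3609 77.0568 53.0358 24.8891 7.4362 0.9854
97.7832 85.5676 66.3942 37.1883 12.9136 1.9571 0.0000
102.1113 92.3609 77.0568 53.0358 21.9624 3.8870 0.0000 0.0000
105.5660 97.7832 85.5676 66.3942 36.3000 7.7200 0.0000 0.0000 0.0000
108.3235 102.1113 92.3609 77.0568 53.0358 15.3329 0.0000 0.0000 0.0000 0.0000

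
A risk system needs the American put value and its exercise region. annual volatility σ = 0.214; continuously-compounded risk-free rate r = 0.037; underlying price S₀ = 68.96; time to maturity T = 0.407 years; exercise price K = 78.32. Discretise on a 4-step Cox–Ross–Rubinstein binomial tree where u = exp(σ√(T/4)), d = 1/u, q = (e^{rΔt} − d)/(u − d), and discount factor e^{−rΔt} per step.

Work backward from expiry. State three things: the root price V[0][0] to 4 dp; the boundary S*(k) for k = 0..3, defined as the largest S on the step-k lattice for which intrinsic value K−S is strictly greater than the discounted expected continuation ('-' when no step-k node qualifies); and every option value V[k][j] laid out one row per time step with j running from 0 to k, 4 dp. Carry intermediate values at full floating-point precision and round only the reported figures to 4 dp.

Δt=0.10175  u=1.07065  d=0.93402  q=0.51055  discount=0.99624
step 4 (expiry): payoffs max(K−S,0) = 25.8376 18.1603 9.3600 0.0000 0.0000
step 3: (k=3,j=0): S=56.1901, (K−S)⁺=22.1299, hold=21.8356 ⇒ V=22.1299 exercise | (k=3,j=1): S=64.4097, (K−S)⁺=13.9103, hold=13.6160 ⇒ V=13.9103 exercise | (k=3,j=2): S=73.8318, (K−S)⁺=4.4882, hold=4.5641 ⇒ V=4.5641 continue | (k=3,j=3): S=84.6321, (K−S)⁺=0.0000, hold=0.0000 ⇒ V=0.0000 continue  boundary S*=64.4097
step 2: (k=2,j=0): S=60.1597, (K−S)⁺=18.1603, hold=17.8660 ⇒ V=18.1603 exercise | (k=2,j=1): S=68.9600, (K−S)⁺=9.3600, hold=9.1043 ⇒ V=9.3600 exercise | (k=2,j=2): S=79.0477, (K−S)⁺=0.0000, hold=2.2255 ⇒ V=2.2255 continue  boundary S*=68.9600
step 1: (k=1,j=0): S=64.4097, (K−S)⁺=13.9103, hold=13.6160 ⇒ V=13.9103 exercise | (k=1,j=1): S=73.8318, (K−S)⁺=4.4882, hold=5.6960 ⇒ V=5.6960 continue  boundary S*=64.4097
step 0: (k=0,j=0): S=68.9600, (K−S)⁺=9.3600, hold=9.6800 ⇒ V=9.6800 continue  boundary S*=-

price = 9.6800
boundary = - 64.4097 68.9600 64.4097
tree:
9.6800
13.9103 5.6960
18.1603 9.3600 2.2255
22.1299 13.9103 4.5641 0.0000
25.8376 18.1603 9.3600 0.0000 0.0000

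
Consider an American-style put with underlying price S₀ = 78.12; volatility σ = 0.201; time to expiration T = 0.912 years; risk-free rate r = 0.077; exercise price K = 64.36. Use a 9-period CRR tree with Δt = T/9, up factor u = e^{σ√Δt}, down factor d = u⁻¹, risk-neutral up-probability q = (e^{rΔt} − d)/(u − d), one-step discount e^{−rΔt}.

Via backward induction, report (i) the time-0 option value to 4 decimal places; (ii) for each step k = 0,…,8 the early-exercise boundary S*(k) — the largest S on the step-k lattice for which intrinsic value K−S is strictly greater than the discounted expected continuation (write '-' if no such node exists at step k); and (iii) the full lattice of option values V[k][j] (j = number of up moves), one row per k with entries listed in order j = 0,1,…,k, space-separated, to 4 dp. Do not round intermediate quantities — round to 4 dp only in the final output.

params: Δt=0.10133 u=1.06608 d=0.93802 q=0.54518 e^(-rΔt)=0.99223
t_9 payoffs: 20.4392 14.4432 7.6287 0.0000 0.0000 0.0000 0.0000 0.0000 0.0000 0.0000
t_8: node(8,0) S=46.8229 payoff=17.5371 vs cont=17.0368 → 17.5371 [stop]  node(8,1) S=53.2151 payoff=11.1449 vs cont=10.6447 → 11.1449 [stop]  node(8,2) S=60.4798 payoff=3.8802 vs cont=3.4427 → 3.8802 [stop]  node(8,3) S=68.7363 payoff=0.0000 vs cont=0.0000 → 0.0000 [wait]  node(8,4) S=78.1200 payoff=0.0000 vs cont=0.0000 → 0.0000 [wait]  node(8,5) S=88.7847 payoff=0.0000 vs cont=0.0000 → 0.0000 [wait]  node(8,6) S=100.9053 payoff=0.0000 vs cont=0.0000 → 0.0000 [wait]  node(8,7) S=114.6806 payoff=0.0000 vs cont=0.0000 → 0.0000 [wait]  node(8,8) S=130.3364 payoff=0.0000 vs cont=0.0000 → 0.0000 [wait]  ⇒ S*(8)=60.4798
t_7: node(7,0) S=49.9168 payoff=14.4432 vs cont=13.9430 → 14.4432 [stop]  node(7,1) S=56.7313 payoff=7.6287 vs cont=7.1285 → 7.6287 [stop]  node(7,2) S=64.4760 payoff=0.0000 vs cont=1.7511 → 1.7511 [wait]  node(7,3) S=73.2781 payoff=0.0000 vs cont=0.0000 → 0.0000 [wait]  node(7,4) S=83.2818 payoff=0.0000 vs cont=0.0000 → 0.0000 [wait]  node(7,5) S=94.6512 payoff=0.0000 vs cont=0.0000 → 0.0000 [wait]  node(7,6) S=107.5727 payoff=0.0000 vs cont=0.0000 → 0.0000 [wait]  node(7,7) S=122.2582 payoff=0.0000 vs cont=0.0000 → 0.0000 [wait]  ⇒ S*(7)=56.7313
t_6: node(6,0) S=53.2151 payoff=11.1449 vs cont=10.6447 → 11.1449 [stop]  node(6,1) S=60.4798 payoff=3.8802 vs cont=4.3900 → 4.3900 [wait]  node(6,2) S=68.7363 payoff=0.0000 vs cont=0.7902 → 0.7902 [wait]  node(6,3) S=78.1200 payoff=0.0000 vs cont=0.0000 → 0.0000 [wait]  node(6,4) S=88.7847 payoff=0.0000 vs cont=0.0000 → 0.0000 [wait]  node(6,5) S=100.9053 payoff=0.0000 vs cont=0.0000 → 0.0000 [wait]  node(6,6) S=114.6806 payoff=0.0000 vs cont=0.0000 → 0.0000 [wait]  ⇒ S*(6)=53.2151
t_5: node(5,0) S=56.7313 payoff=7.6287 vs cont=7.4043 → 7.6287 [stop]  node(5,1) S=64.4760 payoff=0.0000 vs cont=2.4086 → 2.4086 [wait]  node(5,2) S=73.2781 payoff=0.0000 vs cont=0.3566 → 0.3566 [wait]  node(5,3) S=83.2818 payoff=0.0000 vs cont=0.0000 → 0.0000 [wait]  node(5,4) S=94.6512 payoff=0.0000 vs cont=0.0000 → 0.0000 [wait]  node(5,5) S=107.5727 payoff=0.0000 vs cont=0.0000 → 0.0000 [wait]  ⇒ S*(5)=56.7313
t_4: node(4,0) S=60.4798 payoff=3.8802 vs cont=4.7456 → 4.7456 [wait]  node(4,1) S=68.7363 payoff=0.0000 vs cont=1.2799 → 1.2799 [wait]  node(4,2) S=78.1200 payoff=0.0000 vs cont=0.1609 → 0.1609 [wait]  node(4,3) S=88.7847 payoff=0.0000 vs cont=0.0000 → 0.0000 [wait]  node(4,4) S=100.9053 payoff=0.0000 vs cont=0.0000 → 0.0000 [wait]  ⇒ S*(4)=-
t_3: node(3,0) S=64.4760 payoff=0.0000 vs cont=2.8340 → 2.8340 [wait]  node(3,1) S=73.2781 payoff=0.0000 vs cont=0.6646 → 0.6646 [wait]  node(3,2) S=83.2818 payoff=0.0000 vs cont=0.0726 → 0.0726 [wait]  node(3,3) S=94.6512 payoff=0.0000 vs cont=0.0000 → 0.0000 [wait]  ⇒ S*(3)=-
t_2: node(2,0) S=68.7363 payoff=0.0000 vs cont=1.6385 → 1.6385 [wait]  node(2,1) S=78.1200 payoff=0.0000 vs cont=0.3392 → 0.3392 [wait]  node(2,2) S=88.7847 payoff=0.0000 vs cont=0.0328 → 0.0328 [wait]  ⇒ S*(2)=-
t_1: node(1,0) S=73.2781 payoff=0.0000 vs cont=0.9229 → 0.9229 [wait]  node(1,1) S=83.2818 payoff=0.0000 vs cont=0.1708 → 0.1708 [wait]  ⇒ S*(1)=-
t_0: node(0,0) S=78.1200 payoff=0.0000 vs cont=0.5089 → 0.5089 [wait]  ⇒ S*(0)=-

price = 0.5089
boundary = - - - - - 56.7313 53.2151 56.7313 60.4798
tree:
0.5089
0.9229 0.1708
1.6385 0.3392 0.0328
2.8340 0.6646 0.0726 0.0000
4.7456 1.2799 0.1609 0.0000 0.0000
7.6287 2.4086 0.3566 0.0000 0.0000 0.0000
11.1449 4.3900 0.7902 0.0000 0.0000 0.0000 0.0000
14.4432 7.6287 1.7511 0.0000 0.0000 0.0000 0.0000 0.0000
17.5371 11.1449 3.8802 0.0000 0.0000 0.0000 0.0000 0.0000 0.0000
20.4392 14.4432 7.6287 0.0000 0.0000 0.0000 0.0000 0.0000 0.0000 0.0000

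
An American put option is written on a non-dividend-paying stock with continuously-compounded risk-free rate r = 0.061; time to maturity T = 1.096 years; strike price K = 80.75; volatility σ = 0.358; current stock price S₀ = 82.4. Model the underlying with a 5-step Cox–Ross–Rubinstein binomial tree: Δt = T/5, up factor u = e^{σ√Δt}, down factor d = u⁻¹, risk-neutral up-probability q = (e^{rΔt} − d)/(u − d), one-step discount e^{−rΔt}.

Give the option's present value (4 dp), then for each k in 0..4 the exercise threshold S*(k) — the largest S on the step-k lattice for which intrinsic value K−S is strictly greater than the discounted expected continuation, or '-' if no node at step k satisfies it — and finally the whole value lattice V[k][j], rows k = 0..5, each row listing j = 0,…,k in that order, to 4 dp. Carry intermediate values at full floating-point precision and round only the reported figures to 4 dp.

params: Δt=0.21920 u=1.18248 d=0.84568 q=0.49816 e^(-rΔt)=0.98672
t_5 payoffs: 45.1079 30.9133 11.0658 0.0000 0.0000 0.0000
t_4: node(4,0) S=42.1460 payoff=38.6040 vs cont=37.5314 → 38.6040 [stop]  node(4,1) S=58.9307 payoff=21.8193 vs cont=20.7467 → 21.8193 [stop]  node(4,2) S=82.4000 payoff=0.0000 vs cont=5.4795 → 5.4795 [wait]  node(4,3) S=115.2159 payoff=0.0000 vs cont=0.0000 → 0.0000 [wait]  node(4,4) S=161.1009 payoff=0.0000 vs cont=0.0000 → 0.0000 [wait]  ⇒ S*(4)=58.9307
t_3: node(3,0) S=49.8367 payoff=30.9133 vs cont=29.8408 → 30.9133 [stop]  node(3,1) S=69.6842 payoff=11.0658 vs cont=13.4977 → 13.4977 [wait]  node(3,2) S=97.4361 payoff=0.0000 vs cont=2.7133 → 2.7133 [wait]  node(3,3) S=136.2402 payoff=0.0000 vs cont=0.0000 → 0.0000 [wait]  ⇒ S*(3)=49.8367
t_2: node(2,0) S=58.9307 payoff=21.8193 vs cont=21.9421 → 21.9421 [wait]  node(2,1) S=82.4000 payoff=0.0000 vs cont=8.0174 → 8.0174 [wait]  node(2,2) S=115.2159 payoff=0.0000 vs cont=1.3435 → 1.3435 [wait]  ⇒ S*(2)=-
t_1: node(1,0) S=69.6842 payoff=11.0658 vs cont=14.8060 → 14.8060 [wait]  node(1,1) S=97.4361 payoff=0.0000 vs cont=4.6304 → 4.6304 [wait]  ⇒ S*(1)=-
t_0: node(0,0) S=82.4000 payoff=0.0000 vs cont=9.6076 → 9.6076 [wait]  ⇒ S*(0)=-

price = 9.6076
boundary = - - - 49.8367 58.9307
tree:
9.6076
14.8060 4.6304
21.9421 8.0174 1.3435
30.9133 13.4977 2.7133 0.0000
38.6040 21.8193 5.4795 0.0000 0.0000
45.1079 30.9133 11.0658 0.0000 0.0000 0.0000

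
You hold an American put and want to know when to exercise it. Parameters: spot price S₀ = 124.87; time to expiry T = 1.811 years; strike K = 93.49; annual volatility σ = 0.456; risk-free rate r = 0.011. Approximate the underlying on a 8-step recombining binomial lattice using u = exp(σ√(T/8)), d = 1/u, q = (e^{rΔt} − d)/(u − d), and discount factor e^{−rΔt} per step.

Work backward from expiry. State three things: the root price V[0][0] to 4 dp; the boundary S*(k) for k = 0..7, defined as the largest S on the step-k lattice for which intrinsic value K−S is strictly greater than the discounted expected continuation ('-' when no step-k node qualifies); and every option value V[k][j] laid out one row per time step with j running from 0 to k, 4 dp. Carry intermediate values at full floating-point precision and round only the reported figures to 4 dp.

price = 13.2377
boundary = - - - - - 42.2023 52.4277 65.1306
tree:
13.2377
18.4255 7.0127
25.0091 10.5349 2.7755
32.9568 15.4986 4.5672 0.6158
41.9497 22.2214 7.4227 1.1258 0.0000
51.2877 30.8449 11.8752 2.0583 0.0000 0.0000
59.5187 41.0623 18.6114 3.7632 0.0000 0.0000 0.0000
66.1444 51.2877 28.3594 6.8801 0.0000 0.0000 0.0000 0.0000
71.4778 59.5187 41.0623 12.5787 0.0000 0.0000 0.0000 0.0000 0.0000

params: Δt=0.22637 u=1.24229 d=0.80496 q=0.45167 e^(-rΔt)=0.99751
t_8 payoffs: 71.4778 59.5187 41.0623 12.5787 0.0000 0.0000 0.0000 0.0000 0.0000
t_7: node(7,0) S=27.3456 payoff=66.1444 vs cont=65.9119 → 66.1444 [stop]  node(7,1) S=42.2023 payoff=51.2877 vs cont=51.0552 → 51.2877 [stop]  node(7,2) S=65.1306 payoff=28.3594 vs cont=28.1269 → 28.3594 [stop]  node(7,3) S=100.5157 payoff=0.0000 vs cont=6.8801 → 6.8801 [wait]  node(7,4) S=155.1253 payoff=0.0000 vs cont=0.0000 → 0.0000 [wait]  node(7,5) S=239.4040 payoff=0.0000 vs cont=0.0000 → 0.0000 [wait]  node(7,6) S=369.4708 payoff=0.0000 vs cont=0.0000 → 0.0000 [wait]  node(7,7) S=570.2022 payoff=0.0000 vs cont=0.0000 → 0.0000 [wait]  ⇒ S*(7)=65.1306
t_6: node(6,0) S=33.9713 payoff=59.5187 vs cont=59.2862 → 59.5187 [stop]  node(6,1) S=52.4277 payoff=41.0623 vs cont=40.8298 → 41.0623 [stop]  node(6,2) S=80.9113 payoff=12.5787 vs cont=18.6114 → 18.6114 [wait]  node(6,3) S=124.8700 payoff=0.0000 vs cont=3.7632 → 3.7632 [wait]  node(6,4) S=192.7112 payoff=0.0000 vs cont=0.0000 → 0.0000 [wait]  node(6,5) S=297.4101 payoff=0.0000 vs cont=0.0000 → 0.0000 [wait]  node(6,6) S=458.9914 payoff=0.0000 vs cont=0.0000 → 0.0000 [wait]  ⇒ S*(6)=52.4277
t_5: node(5,0) S=42.2023 payoff=51.2877 vs cont=51.0552 → 51.2877 [stop]  node(5,1) S=65.1306 payoff=28.3594 vs cont=30.8449 → 30.8449 [wait]  node(5,2) S=100.5157 payoff=0.0000 vs cont=11.8752 → 11.8752 [wait]  node(5,3) S=155.1253 payoff=0.0000 vs cont=2.0583 → 2.0583 [wait]  node(5,4) S=239.4040 payoff=0.0000 vs cont=0.0000 → 0.0000 [wait]  node(5,5) S=369.4708 payoff=0.0000 vs cont=0.0000 → 0.0000 [wait]  ⇒ S*(5)=42.2023
t_4: node(4,0) S=52.4277 payoff=41.0623 vs cont=41.9497 → 41.9497 [wait]  node(4,1) S=80.9113 payoff=12.5787 vs cont=22.2214 → 22.2214 [wait]  node(4,2) S=124.8700 payoff=0.0000 vs cont=7.4227 → 7.4227 [wait]  node(4,3) S=192.7112 payoff=0.0000 vs cont=1.1258 → 1.1258 [wait]  node(4,4) S=297.4101 payoff=0.0000 vs cont=0.0000 → 0.0000 [wait]  ⇒ S*(4)=-
t_3: node(3,0) S=65.1306 payoff=28.3594 vs cont=32.9568 → 32.9568 [wait]  node(3,1) S=100.5157 payoff=0.0000 vs cont=15.4986 → 15.4986 [wait]  node(3,2) S=155.1253 payoff=0.0000 vs cont=4.5672 → 4.5672 [wait]  node(3,3) S=239.4040 payoff=0.0000 vs cont=0.6158 → 0.6158 [wait]  ⇒ S*(3)=-
t_2: node(2,0) S=80.9113 payoff=12.5787 vs cont=25.0091 → 25.0091 [wait]  node(2,1) S=124.8700 payoff=0.0000 vs cont=10.5349 → 10.5349 [wait]  node(2,2) S=192.7112 payoff=0.0000 vs cont=2.7755 → 2.7755 [wait]  ⇒ S*(2)=-
t_1: node(1,0) S=100.5157 payoff=0.0000 vs cont=18.4255 → 18.4255 [wait]  node(1,1) S=155.1253 payoff=0.0000 vs cont=7.0127 → 7.0127 [wait]  ⇒ S*(1)=-
t_0: node(0,0) S=124.8700 payoff=0.0000 vs cont=13.2377 → 13.2377 [wait]  ⇒ S*(0)=-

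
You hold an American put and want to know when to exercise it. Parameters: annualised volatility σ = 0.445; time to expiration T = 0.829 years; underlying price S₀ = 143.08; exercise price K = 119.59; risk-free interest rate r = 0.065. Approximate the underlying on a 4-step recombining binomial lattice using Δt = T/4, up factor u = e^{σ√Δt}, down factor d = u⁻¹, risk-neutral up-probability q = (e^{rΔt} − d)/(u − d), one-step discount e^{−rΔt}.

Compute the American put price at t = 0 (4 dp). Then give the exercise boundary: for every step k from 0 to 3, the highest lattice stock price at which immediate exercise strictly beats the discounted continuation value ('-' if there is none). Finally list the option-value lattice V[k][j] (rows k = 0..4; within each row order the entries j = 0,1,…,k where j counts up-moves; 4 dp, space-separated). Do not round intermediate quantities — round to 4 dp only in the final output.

Δt=0.20725  u=1.22456  d=0.81662  q=0.48277  discount=0.98662
step 4 (expiry): payoffs max(K−S,0) = 55.9613 24.1752 0.0000 0.0000 0.0000
step 3: (k=3,j=0): S=77.9174, (K−S)⁺=41.6726, hold=40.0724 ⇒ V=41.6726 exercise | (k=3,j=1): S=116.8416, (K−S)⁺=2.7484, hold=12.3368 ⇒ V=12.3368 continue | (k=3,j=2): S=175.2106, (K−S)⁺=0.0000, hold=0.0000 ⇒ V=0.0000 continue | (k=3,j=3): S=262.7384, (K−S)⁺=0.0000, hold=0.0000 ⇒ V=0.0000 continue  boundary S*=77.9174
step 2: (k=2,j=0): S=95.4148, (K−S)⁺=24.1752, hold=27.1420 ⇒ V=27.1420 continue | (k=2,j=1): S=143.0800, (K−S)⁺=0.0000, hold=6.2955 ⇒ V=6.2955 continue | (k=2,j=2): S=214.5567, (K−S)⁺=0.0000, hold=0.0000 ⇒ V=0.0000 continue  boundary S*=-
step 1: (k=1,j=0): S=116.8416, (K−S)⁺=2.7484, hold=16.8494 ⇒ V=16.8494 continue | (k=1,j=1): S=175.2106, (K−S)⁺=0.0000, hold=3.2127 ⇒ V=3.2127 continue  boundary S*=-
step 0: (k=0,j=0): S=143.0800, (K−S)⁺=0.0000, hold=10.1286 ⇒ V=10.1286 continue  boundary S*=-

price = 10.1286
boundary = - - - 77.9174
tree:
10.1286
16.8494 3.2127
27.1420 6.2955 0.0000
41.6726 12.3368 0.0000 0.0000
55.9613 24.1752 0.0000 0.0000 0.0000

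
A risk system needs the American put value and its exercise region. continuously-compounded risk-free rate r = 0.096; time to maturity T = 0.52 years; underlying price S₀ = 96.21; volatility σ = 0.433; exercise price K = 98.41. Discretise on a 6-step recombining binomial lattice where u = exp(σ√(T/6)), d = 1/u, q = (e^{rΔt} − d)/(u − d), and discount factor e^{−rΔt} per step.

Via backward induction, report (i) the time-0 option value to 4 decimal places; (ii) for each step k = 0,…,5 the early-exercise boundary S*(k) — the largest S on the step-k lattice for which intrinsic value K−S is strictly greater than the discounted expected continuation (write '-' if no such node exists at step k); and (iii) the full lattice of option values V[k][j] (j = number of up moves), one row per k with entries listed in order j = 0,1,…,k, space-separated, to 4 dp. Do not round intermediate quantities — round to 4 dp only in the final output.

price = 11.0756
boundary = - - - 65.6356 74.5589 84.6954
tree:
11.0756
16.5881 5.7667
23.8963 9.5816 2.0611
32.7744 15.4472 3.8960 0.2668
40.6298 23.8511 7.3297 0.5391 0.0000
47.5450 32.7744 13.7146 1.0890 0.0000 0.0000
53.6326 40.6298 23.8511 2.2000 0.0000 0.0000 0.0000

Δt=0.08667  u=1.13595  d=0.88032  q=0.50086  discount=0.99171
step 6 (expiry): payoffs max(K−S,0) = 53.6326 40.6298 23.8511 2.2000 0.0000 0.0000 0.0000
step 5: (k=5,j=0): S=50.8650, (K−S)⁺=47.5450, hold=46.7297 ⇒ V=47.5450 exercise | (k=5,j=1): S=65.6356, (K−S)⁺=32.7744, hold=31.9590 ⇒ V=32.7744 exercise | (k=5,j=2): S=84.6954, (K−S)⁺=13.7146, hold=12.8992 ⇒ V=13.7146 exercise | (k=5,j=3): S=109.2900, (K−S)⁺=0.0000, hold=1.0890 ⇒ V=1.0890 continue | (k=5,j=4): S=141.0266, (K−S)⁺=0.0000, hold=0.0000 ⇒ V=0.0000 continue | (k=5,j=5): S=181.9791, (K−S)⁺=0.0000, hold=0.0000 ⇒ V=0.0000 continue  boundary S*=84.6954
step 4: (k=4,j=0): S=57.7802, (K−S)⁺=40.6298, hold=39.8144 ⇒ V=40.6298 exercise | (k=4,j=1): S=74.5589, (K−S)⁺=23.8511, hold=23.0357 ⇒ V=23.8511 exercise | (k=4,j=2): S=96.2100, (K−S)⁺=2.2000, hold=7.3297 ⇒ V=7.3297 continue | (k=4,j=3): S=124.1483, (K−S)⁺=0.0000, hold=0.5391 ⇒ V=0.5391 continue | (k=4,j=4): S=160.1996, (K−S)⁺=0.0000, hold=0.0000 ⇒ V=0.0000 continue  boundary S*=74.5589
step 3: (k=3,j=0): S=65.6356, (K−S)⁺=32.7744, hold=31.9590 ⇒ V=32.7744 exercise | (k=3,j=1): S=84.6954, (K−S)⁺=13.7146, hold=15.4472 ⇒ V=15.4472 continue | (k=3,j=2): S=109.2900, (K−S)⁺=0.0000, hold=3.8960 ⇒ V=3.8960 continue | (k=3,j=3): S=141.0266, (K−S)⁺=0.0000, hold=0.2668 ⇒ V=0.2668 continue  boundary S*=65.6356
step 2: (k=2,j=0): S=74.5589, (K−S)⁺=23.8511, hold=23.8963 ⇒ V=23.8963 continue | (k=2,j=1): S=96.2100, (K−S)⁺=2.2000, hold=9.5816 ⇒ V=9.5816 continue | (k=2,j=2): S=124.1483, (K−S)⁺=0.0000, hold=2.0611 ⇒ V=2.0611 continue  boundary S*=-
step 1: (k=1,j=0): S=84.6954, (K−S)⁺=13.7146, hold=16.5881 ⇒ V=16.5881 continue | (k=1,j=1): S=109.2900, (K−S)⁺=0.0000, hold=5.7667 ⇒ V=5.7667 continue  boundary S*=-
step 0: (k=0,j=0): S=96.2100, (K−S)⁺=2.2000, hold=11.0756 ⇒ V=11.0756 continue  boundary S*=-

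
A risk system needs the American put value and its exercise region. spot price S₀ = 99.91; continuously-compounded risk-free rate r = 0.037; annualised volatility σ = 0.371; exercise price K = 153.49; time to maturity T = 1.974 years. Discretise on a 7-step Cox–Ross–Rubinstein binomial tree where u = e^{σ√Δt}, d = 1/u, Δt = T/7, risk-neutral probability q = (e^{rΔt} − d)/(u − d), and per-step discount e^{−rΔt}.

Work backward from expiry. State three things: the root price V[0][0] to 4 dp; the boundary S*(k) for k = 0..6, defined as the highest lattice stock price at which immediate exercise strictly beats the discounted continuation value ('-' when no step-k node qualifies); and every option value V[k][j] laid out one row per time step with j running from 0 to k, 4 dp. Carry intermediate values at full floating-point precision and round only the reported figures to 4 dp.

params: Δt=0.28200 u=1.21776 d=0.82118 q=0.47735 e^(-rΔt)=0.98962
t_7 payoffs: 128.3322 116.1824 98.1649 71.4460 31.8234 0.0000 0.0000 0.0000
t_6: node(6,0) S=30.6362 payoff=122.8538 vs cont=121.2606 → 122.8538 [stop]  node(6,1) S=45.4318 payoff=108.0582 vs cont=106.4651 → 108.0582 [stop]  node(6,2) S=67.3727 payoff=86.1173 vs cont=84.5241 → 86.1173 [stop]  node(6,3) S=99.9100 payoff=53.5800 vs cont=51.9868 → 53.5800 [stop]  node(6,4) S=148.1609 payoff=5.3291 vs cont=16.4598 → 16.4598 [wait]  node(6,5) S=219.7143 payoff=0.0000 vs cont=0.0000 → 0.0000 [wait]  node(6,6) S=325.8241 payoff=0.0000 vs cont=0.0000 → 0.0000 [wait]  ⇒ S*(6)=99.9100
t_5: node(5,0) S=37.3076 payoff=116.1824 vs cont=114.5892 → 116.1824 [stop]  node(5,1) S=55.3251 payoff=98.1649 vs cont=96.5718 → 98.1649 [stop]  node(5,2) S=82.0440 payoff=71.4460 vs cont=69.8529 → 71.4460 [stop]  node(5,3) S=121.6666 payoff=31.8234 vs cont=35.4883 → 35.4883 [wait]  node(5,4) S=180.4247 payoff=0.0000 vs cont=8.5134 → 8.5134 [wait]  node(5,5) S=267.5597 payoff=0.0000 vs cont=0.0000 → 0.0000 [wait]  ⇒ S*(5)=82.0440
t_4: node(4,0) S=45.4318 payoff=108.0582 vs cont=106.4651 → 108.0582 [stop]  node(4,1) S=67.3727 payoff=86.1173 vs cont=84.5241 → 86.1173 [stop]  node(4,2) S=99.9100 payoff=53.5800 vs cont=53.7181 → 53.7181 [wait]  node(4,3) S=148.1609 payoff=5.3291 vs cont=22.3771 → 22.3771 [wait]  node(4,4) S=219.7143 payoff=0.0000 vs cont=4.4033 → 4.4033 [wait]  ⇒ S*(4)=67.3727
t_3: node(3,0) S=55.3251 payoff=98.1649 vs cont=96.5718 → 98.1649 [stop]  node(3,1) S=82.0440 payoff=71.4460 vs cont=69.9181 → 71.4460 [stop]  node(3,2) S=121.6666 payoff=31.8234 vs cont=38.3551 → 38.3551 [wait]  node(3,3) S=180.4247 payoff=0.0000 vs cont=13.6540 → 13.6540 [wait]  ⇒ S*(3)=82.0440
t_2: node(2,0) S=67.3727 payoff=86.1173 vs cont=84.5241 → 86.1173 [stop]  node(2,1) S=99.9100 payoff=53.5800 vs cont=55.0724 → 55.0724 [wait]  node(2,2) S=148.1609 payoff=5.3291 vs cont=26.2883 → 26.2883 [wait]  ⇒ S*(2)=67.3727
t_1: node(1,0) S=82.0440 payoff=71.4460 vs cont=70.5578 → 71.4460 [stop]  node(1,1) S=121.6666 payoff=31.8234 vs cont=40.9032 → 40.9032 [wait]  ⇒ S*(1)=82.0440
t_0: node(0,0) S=99.9100 payoff=53.5800 vs cont=56.2761 → 56.2761 [wait]  ⇒ S*(0)=-

price = 56.2761
boundary = - 82.0440 67.3727 82.0440 67.3727 82.0440 99.9100
tree:
56.2761
71.4460 40.9032
86.1173 55.0724 26.2883
98.1649 71.4460 38.3551 13.6540
108.0582 86.1173 53.7181 22.3771 4.4033
116.1824 98.1649 71.4460 35.4883 8.5134 0.0000
122.8538 108.0582 86.1173 53.5800 16.4598 0.0000 0.0000
128.3322 116.1824 98.1649 71.4460 31.8234 0.0000 0.0000 0.0000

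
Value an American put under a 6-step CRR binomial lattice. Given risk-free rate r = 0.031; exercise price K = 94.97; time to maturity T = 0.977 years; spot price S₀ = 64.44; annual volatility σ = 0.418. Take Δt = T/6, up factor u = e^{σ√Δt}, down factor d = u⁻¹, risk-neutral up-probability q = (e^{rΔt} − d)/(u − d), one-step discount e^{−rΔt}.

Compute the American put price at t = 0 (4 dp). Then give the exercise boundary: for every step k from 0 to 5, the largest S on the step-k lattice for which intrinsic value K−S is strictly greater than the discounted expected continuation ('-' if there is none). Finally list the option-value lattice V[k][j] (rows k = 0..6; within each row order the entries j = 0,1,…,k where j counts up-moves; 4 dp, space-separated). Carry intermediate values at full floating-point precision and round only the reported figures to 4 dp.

params: Δt=0.16283 u=1.18373 d=0.84478 q=0.47286 e^(-rΔt)=0.99496
t_6 payoffs: 71.5476 62.1500 48.9817 30.5300 4.6750 0.0000 0.0000
t_5: node(5,0) S=27.7258 payoff=67.2442 vs cont=66.7660 → 67.2442 [stop]  node(5,1) S=38.8502 payoff=56.1198 vs cont=55.6416 → 56.1198 [stop]  node(5,2) S=54.4379 payoff=40.5321 vs cont=40.0539 → 40.5321 [stop]  node(5,3) S=76.2798 payoff=18.6902 vs cont=18.2120 → 18.6902 [stop]  node(5,4) S=106.8853 payoff=0.0000 vs cont=2.4519 → 2.4519 [wait]  node(5,5) S=149.7705 payoff=0.0000 vs cont=0.0000 → 0.0000 [wait]  ⇒ S*(5)=76.2798
t_4: node(4,0) S=32.8200 payoff=62.1500 vs cont=61.6718 → 62.1500 [stop]  node(4,1) S=45.9883 payoff=48.9817 vs cont=48.5035 → 48.9817 [stop]  node(4,2) S=64.4400 payoff=30.5300 vs cont=30.0518 → 30.5300 [stop]  node(4,3) S=90.2950 payoff=4.6750 vs cont=10.9563 → 10.9563 [wait]  node(4,4) S=126.5238 payoff=0.0000 vs cont=1.2860 → 1.2860 [wait]  ⇒ S*(4)=64.4400
t_3: node(3,0) S=38.8502 payoff=56.1198 vs cont=55.6416 → 56.1198 [stop]  node(3,1) S=54.4379 payoff=40.5321 vs cont=40.0539 → 40.5321 [stop]  node(3,2) S=76.2798 payoff=18.6902 vs cont=21.1672 → 21.1672 [wait]  node(3,3) S=106.8853 payoff=0.0000 vs cont=6.3514 → 6.3514 [wait]  ⇒ S*(3)=54.4379
t_2: node(2,0) S=45.9883 payoff=48.9817 vs cont=48.5035 → 48.9817 [stop]  node(2,1) S=64.4400 payoff=30.5300 vs cont=31.2172 → 31.2172 [wait]  node(2,2) S=90.2950 payoff=4.6750 vs cont=14.0901 → 14.0901 [wait]  ⇒ S*(2)=45.9883
t_1: node(1,0) S=54.4379 payoff=40.5321 vs cont=40.3772 → 40.5321 [stop]  node(1,1) S=76.2798 payoff=18.6902 vs cont=23.0021 → 23.0021 [wait]  ⇒ S*(1)=54.4379
t_0: node(0,0) S=64.4400 payoff=30.5300 vs cont=32.0805 → 32.0805 [wait]  ⇒ S*(0)=-

price = 32.0805
boundary = - 54.4379 45.9883 54.4379 64.4400 76.2798
tree:
32.0805
40.5321 23.0021
48.9817 31.2172 14.0901
56.1198 40.5321 21.1672 6.3514
62.1500 48.9817 30.5300 10.9563 1.2860
67.2442 56.1198 40.5321 18.6902 2.4519 0.0000
71.5476 62.1500 48.9817 30.5300 4.6750 0.0000 0.0000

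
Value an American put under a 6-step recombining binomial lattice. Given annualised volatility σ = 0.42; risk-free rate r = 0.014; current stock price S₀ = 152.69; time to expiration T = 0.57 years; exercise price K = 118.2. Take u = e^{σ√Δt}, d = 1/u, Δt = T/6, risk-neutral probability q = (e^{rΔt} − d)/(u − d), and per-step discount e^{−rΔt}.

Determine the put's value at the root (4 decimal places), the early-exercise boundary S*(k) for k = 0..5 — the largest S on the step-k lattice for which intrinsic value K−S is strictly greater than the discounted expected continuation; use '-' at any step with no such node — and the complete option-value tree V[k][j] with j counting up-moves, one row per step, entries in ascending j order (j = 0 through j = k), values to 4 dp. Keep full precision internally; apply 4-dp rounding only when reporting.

Δt=0.09500  u=1.13821  d=0.87858  q=0.47281  discount=0.99867
step 6 (expiry): payoffs max(K−S,0) = 47.9758 27.2237 0.3392 0.0000 0.0000 0.0000 0.0000
step 5: (k=5,j=0): S=79.9296, (K−S)⁺=38.2704, hold=38.1133 ⇒ V=38.2704 exercise | (k=5,j=1): S=103.5497, (K−S)⁺=14.6503, hold=14.4932 ⇒ V=14.6503 exercise | (k=5,j=2): S=134.1498, (K−S)⁺=0.0000, hold=0.1786 ⇒ V=0.1786 continue | (k=5,j=3): S=173.7926, (K−S)⁺=0.0000, hold=0.0000 ⇒ V=0.0000 continue | (k=5,j=4): S=225.1502, (K−S)⁺=0.0000, hold=0.0000 ⇒ V=0.0000 continue | (k=5,j=5): S=291.6846, (K−S)⁺=0.0000, hold=0.0000 ⇒ V=0.0000 continue  boundary S*=103.5497
step 4: (k=4,j=0): S=90.9763, (K−S)⁺=27.2237, hold=27.0666 ⇒ V=27.2237 exercise | (k=4,j=1): S=117.8608, (K−S)⁺=0.3392, hold=7.7976 ⇒ V=7.7976 continue | (k=4,j=2): S=152.6900, (K−S)⁺=0.0000, hold=0.0940 ⇒ V=0.0940 continue | (k=4,j=3): S=197.8116, (K−S)⁺=0.0000, hold=0.0000 ⇒ V=0.0000 continue | (k=4,j=4): S=256.2672, (K−S)⁺=0.0000, hold=0.0000 ⇒ V=0.0000 continue  boundary S*=90.9763
step 3: (k=3,j=0): S=103.5497, (K−S)⁺=14.6503, hold=18.0149 ⇒ V=18.0149 continue | (k=3,j=1): S=134.1498, (K−S)⁺=0.0000, hold=4.1498 ⇒ V=4.1498 continue | (k=3,j=2): S=173.7926, (K−S)⁺=0.0000, hold=0.0495 ⇒ V=0.0495 continue | (k=3,j=3): S=225.1502, (K−S)⁺=0.0000, hold=0.0000 ⇒ V=0.0000 continue  boundary S*=-
step 2: (k=2,j=0): S=117.8608, (K−S)⁺=0.3392, hold=11.4441 ⇒ V=11.4441 continue | (k=2,j=1): S=152.6900, (K−S)⁺=0.0000, hold=2.2082 ⇒ V=2.2082 continue | (k=2,j=2): S=197.8116, (K−S)⁺=0.0000, hold=0.0261 ⇒ V=0.0261 continue  boundary S*=-
step 1: (k=1,j=0): S=134.1498, (K−S)⁺=0.0000, hold=7.0679 ⇒ V=7.0679 continue | (k=1,j=1): S=173.7926, (K−S)⁺=0.0000, hold=1.1749 ⇒ V=1.1749 continue  boundary S*=-
step 0: (k=0,j=0): S=152.6900, (K−S)⁺=0.0000, hold=4.2759 ⇒ V=4.2759 continue  boundary S*=-

price = 4.2759
boundary = - - - - 90.9763 103.5497
tree:
4.2759
7.0679 1.1749
11.4441 2.2082 0.0261
18.0149 4.1498 0.0495 0.0000
27.2237 7.7976 0.0940 0.0000 0.0000
38.2704 14.6503 0.1786 0.0000 0.0000 0.0000
47.9758 27.2237 0.3392 0.0000 0.0000 0.0000 0.0000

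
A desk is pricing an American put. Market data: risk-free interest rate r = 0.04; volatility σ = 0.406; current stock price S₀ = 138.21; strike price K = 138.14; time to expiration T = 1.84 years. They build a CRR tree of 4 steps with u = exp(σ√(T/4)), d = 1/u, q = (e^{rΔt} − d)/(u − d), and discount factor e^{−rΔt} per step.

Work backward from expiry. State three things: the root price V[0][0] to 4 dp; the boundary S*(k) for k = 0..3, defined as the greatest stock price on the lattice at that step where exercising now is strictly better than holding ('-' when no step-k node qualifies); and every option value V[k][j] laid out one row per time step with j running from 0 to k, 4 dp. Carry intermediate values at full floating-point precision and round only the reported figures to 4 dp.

price = 24.4979
boundary = - - 79.6824 104.9424
tree:
24.4979
38.6711 9.1625
58.4576 17.4405 0.0000
77.6374 33.1976 0.0000 0.0000
92.2006 58.4576 0.0000 0.0000 0.0000

Δt=0.46000  u=1.31701  d=0.75930  q=0.46489  discount=0.98177
step 4 (expiry): payoffs max(K−S,0) = 92.2006 58.4576 0.0000 0.0000 0.0000
step 3: (k=3,j=0): S=60.5026, (K−S)⁺=77.6374, hold=75.1189 ⇒ V=77.6374 exercise | (k=3,j=1): S=104.9424, (K−S)⁺=33.1976, hold=30.7110 ⇒ V=33.1976 exercise | (k=3,j=2): S=182.0237, (K−S)⁺=0.0000, hold=0.0000 ⇒ V=0.0000 continue | (k=3,j=3): S=315.7220, (K−S)⁺=0.0000, hold=0.0000 ⇒ V=0.0000 continue  boundary S*=104.9424
step 2: (k=2,j=0): S=79.6824, (K−S)⁺=58.4576, hold=55.9390 ⇒ V=58.4576 exercise | (k=2,j=1): S=138.2100, (K−S)⁺=0.0000, hold=17.4405 ⇒ V=17.4405 continue | (k=2,j=2): S=239.7267, (K−S)⁺=0.0000, hold=0.0000 ⇒ V=0.0000 continue  boundary S*=79.6824
step 1: (k=1,j=0): S=104.9424, (K−S)⁺=33.1976, hold=38.6711 ⇒ V=38.6711 continue | (k=1,j=1): S=182.0237, (K−S)⁺=0.0000, hold=9.1625 ⇒ V=9.1625 continue  boundary S*=-
step 0: (k=0,j=0): S=138.2100, (K−S)⁺=0.0000, hold=24.4979 ⇒ V=24.4979 continue  boundary S*=-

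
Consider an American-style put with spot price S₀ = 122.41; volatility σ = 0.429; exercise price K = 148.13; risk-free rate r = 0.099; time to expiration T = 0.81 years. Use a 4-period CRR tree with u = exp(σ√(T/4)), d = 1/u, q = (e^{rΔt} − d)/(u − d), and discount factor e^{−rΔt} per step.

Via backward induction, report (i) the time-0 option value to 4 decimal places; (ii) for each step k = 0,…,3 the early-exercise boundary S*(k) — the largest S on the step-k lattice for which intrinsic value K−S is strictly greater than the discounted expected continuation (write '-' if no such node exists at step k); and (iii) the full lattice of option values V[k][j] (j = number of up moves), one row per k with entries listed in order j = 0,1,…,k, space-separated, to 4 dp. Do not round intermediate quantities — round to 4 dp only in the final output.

Δt=0.20250  u=1.21294  d=0.82444  q=0.50401  discount=0.98015
step 4 (expiry): payoffs max(K−S,0) = 91.5771 64.9276 25.7200 0.0000 0.0000
step 3: (k=3,j=0): S=68.5954, (K−S)⁺=79.5346, hold=76.5945 ⇒ V=79.5346 exercise | (k=3,j=1): S=100.9198, (K−S)⁺=47.2102, hold=44.2701 ⇒ V=47.2102 exercise | (k=3,j=2): S=148.4764, (K−S)⁺=0.0000, hold=12.5037 ⇒ V=12.5037 continue | (k=3,j=3): S=218.4432, (K−S)⁺=0.0000, hold=0.0000 ⇒ V=0.0000 continue  boundary S*=100.9198
step 2: (k=2,j=0): S=83.2024, (K−S)⁺=64.9276, hold=61.9875 ⇒ V=64.9276 exercise | (k=2,j=1): S=122.4100, (K−S)⁺=25.7200, hold=29.1280 ⇒ V=29.1280 continue | (k=2,j=2): S=180.0935, (K−S)⁺=0.0000, hold=6.0786 ⇒ V=6.0786 continue  boundary S*=83.2024
step 1: (k=1,j=0): S=100.9198, (K−S)⁺=47.2102, hold=45.9537 ⇒ V=47.2102 exercise | (k=1,j=1): S=148.4764, (K−S)⁺=0.0000, hold=17.1633 ⇒ V=17.1633 continue  boundary S*=100.9198
step 0: (k=0,j=0): S=122.4100, (K−S)⁺=25.7200, hold=31.4298 ⇒ V=31.4298 continue  boundary S*=-

price = 31.4298
boundary = - 100.9198 83.2024 100.9198
tree:
31.4298
47.2102 17.1633
64.9276 29.1280 6.0786
79.5346 47.2102 12.5037 0.0000
91.5771 64.9276 25.7200 0.0000 0.0000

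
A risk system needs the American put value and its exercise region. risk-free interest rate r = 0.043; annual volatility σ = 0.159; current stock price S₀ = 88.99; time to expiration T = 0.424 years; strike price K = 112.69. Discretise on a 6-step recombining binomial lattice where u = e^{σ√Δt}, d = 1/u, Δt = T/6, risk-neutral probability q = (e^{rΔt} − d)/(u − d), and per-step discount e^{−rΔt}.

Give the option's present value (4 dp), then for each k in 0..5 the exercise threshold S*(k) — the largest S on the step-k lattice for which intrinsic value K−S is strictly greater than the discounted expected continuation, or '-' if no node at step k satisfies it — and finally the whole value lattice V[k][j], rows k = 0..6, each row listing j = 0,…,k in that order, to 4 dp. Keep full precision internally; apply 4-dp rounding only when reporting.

params: Δt=0.07067 u=1.04317 d=0.95861 q=0.52542 e^(-rΔt)=0.99697
t_6 payoffs: 43.6338 37.5424 30.9135 23.7000 15.8501 7.3079 0.0000
t_5: node(5,0) S=72.0376 payoff=40.6524 vs cont=40.3105 → 40.6524 [stop]  node(5,1) S=78.3920 payoff=34.2980 vs cont=33.9561 → 34.2980 [stop]  node(5,2) S=85.3070 payoff=27.3830 vs cont=27.0411 → 27.3830 [stop]  node(5,3) S=92.8320 payoff=19.8580 vs cont=19.5161 → 19.8580 [stop]  node(5,4) S=101.0207 payoff=11.6693 vs cont=11.3273 → 11.6693 [stop]  node(5,5) S=109.9318 payoff=2.7582 vs cont=3.4576 → 3.4576 [wait]  ⇒ S*(5)=101.0207
t_4: node(4,0) S=75.1476 payoff=37.5424 vs cont=37.2004 → 37.5424 [stop]  node(4,1) S=81.7765 payoff=30.9135 vs cont=30.5716 → 30.9135 [stop]  node(4,2) S=88.9900 payoff=23.7000 vs cont=23.3581 → 23.7000 [stop]  node(4,3) S=96.8399 payoff=15.8501 vs cont=15.5082 → 15.8501 [stop]  node(4,4) S=105.3821 payoff=7.3079 vs cont=7.3323 → 7.3323 [wait]  ⇒ S*(4)=96.8399
t_3: node(3,0) S=78.3920 payoff=34.2980 vs cont=33.9561 → 34.2980 [stop]  node(3,1) S=85.3070 payoff=27.3830 vs cont=27.0411 → 27.3830 [stop]  node(3,2) S=92.8320 payoff=19.8580 vs cont=19.5161 → 19.8580 [stop]  node(3,3) S=101.0207 payoff=11.6693 vs cont=11.3402 → 11.6693 [stop]  ⇒ S*(3)=101.0207
t_2: node(2,0) S=81.7765 payoff=30.9135 vs cont=30.5716 → 30.9135 [stop]  node(2,1) S=88.9900 payoff=23.7000 vs cont=23.3581 → 23.7000 [stop]  node(2,2) S=96.8399 payoff=15.8501 vs cont=15.5082 → 15.8501 [stop]  ⇒ S*(2)=96.8399
t_1: node(1,0) S=85.3070 payoff=27.3830 vs cont=27.0411 → 27.3830 [stop]  node(1,1) S=92.8320 payoff=19.8580 vs cont=19.5161 → 19.8580 [stop]  ⇒ S*(1)=92.8320
t_0: node(0,0) S=88.9900 payoff=23.7000 vs cont=23.3581 → 23.7000 [stop]  ⇒ S*(0)=88.9900

price = 23.7000
boundary = 88.9900 92.8320 96.8399 101.0207 96.8399 101.0207
tree:
23.7000
27.3830 19.8580
30.9135 23.7000 15.8501
34.2980 27.3830 19.8580 11.6693
37.5424 30.9135 23.7000 15.8501 7.3323
40.6524 34.2980 27.3830 19.8580 11.6693 3.4576
43.6338 37.5424 30.9135 23.7000 15.8501 7.3079 0.0000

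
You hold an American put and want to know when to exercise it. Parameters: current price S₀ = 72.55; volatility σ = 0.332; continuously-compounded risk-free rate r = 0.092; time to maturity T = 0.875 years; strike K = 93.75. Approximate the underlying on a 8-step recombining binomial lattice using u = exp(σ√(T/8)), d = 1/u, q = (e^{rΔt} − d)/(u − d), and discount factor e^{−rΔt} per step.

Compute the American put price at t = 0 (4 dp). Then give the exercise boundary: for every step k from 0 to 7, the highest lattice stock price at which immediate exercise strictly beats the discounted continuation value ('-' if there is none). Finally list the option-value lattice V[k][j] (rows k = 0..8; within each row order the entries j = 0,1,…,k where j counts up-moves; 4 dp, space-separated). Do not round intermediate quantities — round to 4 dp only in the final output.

Δt=0.10938, u=1.11605, d=0.89601, q=0.51854, disc=e^(-rΔt)=0.98999
k=8 terminal: V=max(K-S,0) → 63.6090 56.2071 46.9875 35.5038 21.2000 3.3835 0.0000 0.0000 0.0000
k=7: j=0 S=33.6390 intr=60.1110 cont=59.1724 V=60.1110[EX]; j=1 S=41.8999 intr=51.8501 cont=50.9115 V=51.8501[EX]; j=2 S=52.1894 intr=41.5606 cont=40.6219 V=41.5606[EX]; j=3 S=65.0059 intr=28.7441 cont=27.8055 V=28.7441[EX]; j=4 S=80.9697 intr=12.7803 cont=11.8417 V=12.7803[EX]; j=5 S=100.8538 intr=0.0000 cont=1.6127 V=1.6127[hold]; j=6 S=125.6210 intr=0.0000 cont=0.0000 V=0.0000[hold]; j=7 S=156.4704 intr=0.0000 cont=0.0000 V=0.0000[hold]  S*(7)=80.9697
k=6: j=0 S=37.5429 intr=56.2071 cont=55.2685 V=56.2071[EX]; j=1 S=46.7625 intr=46.9875 cont=46.0489 V=46.9875[EX]; j=2 S=58.2462 intr=35.5038 cont=34.5652 V=35.5038[EX]; j=3 S=72.5500 intr=21.2000 cont=20.2614 V=21.2000[EX]; j=4 S=90.3665 intr=3.3835 cont=6.9195 V=6.9195[hold]; j=5 S=112.5582 intr=0.0000 cont=0.7687 V=0.7687[hold]; j=6 S=140.1997 intr=0.0000 cont=0.0000 V=0.0000[hold]  S*(6)=72.5500
k=5: j=0 S=41.8999 intr=51.8501 cont=50.9115 V=51.8501[EX]; j=1 S=52.1894 intr=41.5606 cont=40.6219 V=41.5606[EX]; j=2 S=65.0059 intr=28.7441 cont=27.8055 V=28.7441[EX]; j=3 S=80.9697 intr=12.7803 cont=13.6569 V=13.6569[hold]; j=4 S=100.8538 intr=0.0000 cont=3.6927 V=3.6927[hold]; j=5 S=125.6210 intr=0.0000 cont=0.3664 V=0.3664[hold]  S*(5)=65.0059
k=4: j=0 S=46.7625 intr=46.9875 cont=46.0489 V=46.9875[EX]; j=1 S=58.2462 intr=35.5038 cont=34.5652 V=35.5038[EX]; j=2 S=72.5500 intr=21.2000 cont=20.7114 V=21.2000[EX]; j=3 S=90.3665 intr=3.3835 cont=8.4051 V=8.4051[hold]; j=4 S=112.5582 intr=0.0000 cont=1.9482 V=1.9482[hold]  S*(4)=72.5500
k=3: j=0 S=52.1894 intr=41.5606 cont=40.6219 V=41.5606[EX]; j=1 S=65.0059 intr=28.7441 cont=27.8055 V=28.7441[EX]; j=2 S=80.9697 intr=12.7803 cont=14.4195 V=14.4195[hold]; j=3 S=100.8538 intr=0.0000 cont=5.0063 V=5.0063[hold]  S*(3)=65.0059
k=2: j=0 S=58.2462 intr=35.5038 cont=34.5652 V=35.5038[EX]; j=1 S=72.5500 intr=21.2000 cont=21.1028 V=21.2000[EX]; j=2 S=90.3665 intr=3.3835 cont=9.4429 V=9.4429[hold]  S*(2)=72.5500
k=1: j=0 S=65.0059 intr=28.7441 cont=27.8055 V=28.7441[EX]; j=1 S=80.9697 intr=12.7803 cont=14.9523 V=14.9523[hold]  S*(1)=65.0059
k=0: j=0 S=72.5500 intr=21.2000 cont=21.3763 V=21.3763[hold]  S*(0)=-

price = 21.3763
boundary = - 65.0059 72.5500 65.0059 72.5500 65.0059 72.5500 80.9697
tree:
21.3763
28.7441 14.9523
35.5038 21.2000 9.4429
41.5606 28.7441 14.4195 5.0063
46.9875 35.5038 21.2000 8.4051 1.9482
51.8501 41.5606 28.7441 13.6569 3.6927 0.3664
56.2071 46.9875 35.5038 21.2000 6.9195 0.7687 0.0000
60.1110 51.8501 41.5606 28.7441 12.7803 1.6127 0.0000 0.0000
63.6090 56.2071 46.9875 35.5038 21.2000 3.3835 0.0000 0.0000 0.0000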